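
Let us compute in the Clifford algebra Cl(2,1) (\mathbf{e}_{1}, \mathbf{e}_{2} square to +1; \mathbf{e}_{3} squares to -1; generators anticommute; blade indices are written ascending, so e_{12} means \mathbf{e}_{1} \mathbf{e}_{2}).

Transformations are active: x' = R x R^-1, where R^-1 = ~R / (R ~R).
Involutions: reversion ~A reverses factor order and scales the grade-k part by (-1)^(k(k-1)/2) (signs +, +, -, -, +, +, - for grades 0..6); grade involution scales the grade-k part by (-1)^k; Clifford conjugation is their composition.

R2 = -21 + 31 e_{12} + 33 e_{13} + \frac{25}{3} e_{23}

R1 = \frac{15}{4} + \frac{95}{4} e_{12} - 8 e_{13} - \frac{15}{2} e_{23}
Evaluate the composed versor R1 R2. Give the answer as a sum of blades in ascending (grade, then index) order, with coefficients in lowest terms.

Distribute over the terms of R1 (each basis-blade product reordered to ascending indices, repeated generators contracted through their squares):
(\frac{15}{4}) R2 = -\frac{315}{4} + \frac{465}{4} e_{12} + \frac{495}{4} e_{13} + \frac{125}{4} e_{23}
(\frac{95}{4} e_{12}) R2 = -\frac{2945}{4} - \frac{1995}{4} e_{12} + \frac{2375}{12} e_{13} - \frac{3135}{4} e_{23}
(-8 e_{13}) R2 = -264 - \frac{200}{3} e_{12} + 168 e_{13} - 248 e_{23}
(-\frac{15}{2} e_{23}) R2 = -\frac{125}{2} + \frac{495}{2} e_{12} + \frac{465}{2} e_{13} + \frac{315}{2} e_{23}
Summing the partial products and collecting blades:
Answer: -\frac{2283}{2} - \frac{605}{3} e_{12} + \frac{4333}{6} e_{13} - 843 e_{23}


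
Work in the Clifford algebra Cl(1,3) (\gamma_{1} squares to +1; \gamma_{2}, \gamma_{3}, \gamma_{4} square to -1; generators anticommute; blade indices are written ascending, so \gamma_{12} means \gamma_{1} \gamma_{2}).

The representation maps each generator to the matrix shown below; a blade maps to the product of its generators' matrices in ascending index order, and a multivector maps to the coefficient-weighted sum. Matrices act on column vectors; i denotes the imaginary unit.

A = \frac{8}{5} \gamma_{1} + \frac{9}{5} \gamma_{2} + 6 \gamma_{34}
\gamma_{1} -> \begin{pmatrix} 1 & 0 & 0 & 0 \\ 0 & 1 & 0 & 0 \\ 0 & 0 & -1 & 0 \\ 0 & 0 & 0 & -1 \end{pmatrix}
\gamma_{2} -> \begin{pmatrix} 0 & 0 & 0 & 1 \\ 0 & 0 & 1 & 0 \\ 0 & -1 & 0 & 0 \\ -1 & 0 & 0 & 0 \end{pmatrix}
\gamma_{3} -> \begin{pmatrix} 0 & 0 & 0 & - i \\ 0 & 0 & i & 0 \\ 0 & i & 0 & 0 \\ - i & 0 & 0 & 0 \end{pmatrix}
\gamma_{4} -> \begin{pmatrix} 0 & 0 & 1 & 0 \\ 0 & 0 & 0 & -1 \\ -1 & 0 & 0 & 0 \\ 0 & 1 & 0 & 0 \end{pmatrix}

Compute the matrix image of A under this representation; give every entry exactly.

Bivector images (products of the table entries): rho(\gamma_{34}) = rho(\gamma_{3})rho(\gamma_{4}) = \begin{pmatrix} 0 & - i & 0 & 0 \\ - i & 0 & 0 & 0 \\ 0 & 0 & 0 & - i \\ 0 & 0 & - i & 0 \end{pmatrix}.
M = (\frac{8}{5})*rho(\gamma_{1}) + (\frac{9}{5})*rho(\gamma_{2}) + (6)*rho(\gamma_{34}), summed entrywise:
Answer: \begin{pmatrix} \frac{8}{5} & - 6 i & 0 & \frac{9}{5} \\ - 6 i & \frac{8}{5} & \frac{9}{5} & 0 \\ 0 & - \frac{9}{5} & - \frac{8}{5} & - 6 i \\ - \frac{9}{5} & 0 & - 6 i & - \frac{8}{5} \end{pmatrix}


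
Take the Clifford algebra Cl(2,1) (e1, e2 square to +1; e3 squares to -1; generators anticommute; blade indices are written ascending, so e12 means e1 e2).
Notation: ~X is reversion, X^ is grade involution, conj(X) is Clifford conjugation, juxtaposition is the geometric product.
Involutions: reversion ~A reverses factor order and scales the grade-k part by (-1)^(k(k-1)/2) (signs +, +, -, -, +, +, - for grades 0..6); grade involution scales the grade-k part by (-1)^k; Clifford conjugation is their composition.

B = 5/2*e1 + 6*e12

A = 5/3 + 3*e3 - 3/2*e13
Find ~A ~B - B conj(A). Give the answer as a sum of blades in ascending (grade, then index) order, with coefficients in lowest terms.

first term: 25/6*e1 - 15/4*e3 - 10*e12 - 15/2*e13 - 9*e23 - 18*e123
second term: 25/6*e1 + 15/4*e3 + 10*e12 - 15/2*e13 - 9*e23 - 18*e123
Answer: -15/2*e3 - 20*e12


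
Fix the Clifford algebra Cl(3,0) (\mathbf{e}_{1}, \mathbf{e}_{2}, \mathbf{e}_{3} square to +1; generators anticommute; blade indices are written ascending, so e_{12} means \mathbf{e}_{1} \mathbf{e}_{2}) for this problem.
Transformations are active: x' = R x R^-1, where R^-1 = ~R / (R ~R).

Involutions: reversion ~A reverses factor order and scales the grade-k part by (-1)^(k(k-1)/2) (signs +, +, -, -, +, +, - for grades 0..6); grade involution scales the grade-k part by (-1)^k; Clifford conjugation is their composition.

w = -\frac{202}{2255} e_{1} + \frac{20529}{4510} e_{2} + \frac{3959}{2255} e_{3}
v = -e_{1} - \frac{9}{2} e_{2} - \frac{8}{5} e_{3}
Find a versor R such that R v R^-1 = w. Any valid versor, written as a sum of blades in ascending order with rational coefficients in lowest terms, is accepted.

Take R = v + w = -\frac{2457}{2255} e_{1} + \frac{117}{2255} e_{2} + \frac{351}{2255} e_{3}. Because q(v) = q(w) = \frac{2381}{100}, conjugation by R sends v exactly to w.
Answer: -\frac{2457}{2255} e_{1} + \frac{117}{2255} e_{2} + \frac{351}{2255} e_{3}


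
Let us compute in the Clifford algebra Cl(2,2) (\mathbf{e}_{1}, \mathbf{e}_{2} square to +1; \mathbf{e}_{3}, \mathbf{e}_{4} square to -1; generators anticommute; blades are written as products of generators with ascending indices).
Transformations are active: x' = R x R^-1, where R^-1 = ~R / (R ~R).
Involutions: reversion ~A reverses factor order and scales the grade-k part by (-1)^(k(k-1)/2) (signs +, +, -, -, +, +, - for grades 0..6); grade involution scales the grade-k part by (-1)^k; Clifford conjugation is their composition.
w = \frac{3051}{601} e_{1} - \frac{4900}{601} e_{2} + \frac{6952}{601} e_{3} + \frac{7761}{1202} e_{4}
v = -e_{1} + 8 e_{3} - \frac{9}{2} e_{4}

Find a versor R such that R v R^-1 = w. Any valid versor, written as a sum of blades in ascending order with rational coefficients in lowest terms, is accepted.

A norm check does it: q(v) = q(w) = -\frac{333}{4}, hence R = v + w = \frac{2450}{601} e_{1} - \frac{4900}{601} e_{2} + \frac{11760}{601} e_{3} + \frac{1176}{601} e_{4} realises the map — parallel part kept, (v - w)/2 negated, v carried to w.
Answer: \frac{2450}{601} e_{1} - \frac{4900}{601} e_{2} + \frac{11760}{601} e_{3} + \frac{1176}{601} e_{4}


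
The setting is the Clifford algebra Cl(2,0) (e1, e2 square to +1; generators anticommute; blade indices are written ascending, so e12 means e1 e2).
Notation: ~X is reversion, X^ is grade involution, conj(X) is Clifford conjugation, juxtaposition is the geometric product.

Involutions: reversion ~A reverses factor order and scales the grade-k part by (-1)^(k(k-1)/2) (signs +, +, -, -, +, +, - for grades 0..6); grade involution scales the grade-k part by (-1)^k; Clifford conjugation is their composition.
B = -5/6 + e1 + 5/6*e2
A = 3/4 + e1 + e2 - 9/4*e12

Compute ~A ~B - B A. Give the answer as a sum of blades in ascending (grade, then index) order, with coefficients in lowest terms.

first term: 29/24 + 43/24*e1 - 59/24*e2 - 49/24*e12
second term: 29/24 + 43/24*e1 - 59/24*e2 + 49/24*e12
Answer: -49/12*e12


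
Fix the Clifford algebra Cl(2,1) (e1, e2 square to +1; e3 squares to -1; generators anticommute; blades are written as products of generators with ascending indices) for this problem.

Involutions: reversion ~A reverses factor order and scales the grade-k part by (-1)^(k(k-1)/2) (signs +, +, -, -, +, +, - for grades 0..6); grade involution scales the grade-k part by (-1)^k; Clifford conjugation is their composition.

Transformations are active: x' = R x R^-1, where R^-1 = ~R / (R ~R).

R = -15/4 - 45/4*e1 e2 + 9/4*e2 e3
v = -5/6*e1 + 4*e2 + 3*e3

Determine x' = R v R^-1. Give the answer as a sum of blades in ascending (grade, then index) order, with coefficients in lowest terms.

~R = -15/4 + 45/4*e1 e2 - 9/4*e2 e3, and R ~R = 2169/16, so R^-1 = ~R / (2169/16).
R v = -335/8*e1 - 249/8*e2 - 81/4*e3 - 285/8*e1 e2 e3
Answer: 6265/1446*e1 - 549/241*e2 + 972/241*e3


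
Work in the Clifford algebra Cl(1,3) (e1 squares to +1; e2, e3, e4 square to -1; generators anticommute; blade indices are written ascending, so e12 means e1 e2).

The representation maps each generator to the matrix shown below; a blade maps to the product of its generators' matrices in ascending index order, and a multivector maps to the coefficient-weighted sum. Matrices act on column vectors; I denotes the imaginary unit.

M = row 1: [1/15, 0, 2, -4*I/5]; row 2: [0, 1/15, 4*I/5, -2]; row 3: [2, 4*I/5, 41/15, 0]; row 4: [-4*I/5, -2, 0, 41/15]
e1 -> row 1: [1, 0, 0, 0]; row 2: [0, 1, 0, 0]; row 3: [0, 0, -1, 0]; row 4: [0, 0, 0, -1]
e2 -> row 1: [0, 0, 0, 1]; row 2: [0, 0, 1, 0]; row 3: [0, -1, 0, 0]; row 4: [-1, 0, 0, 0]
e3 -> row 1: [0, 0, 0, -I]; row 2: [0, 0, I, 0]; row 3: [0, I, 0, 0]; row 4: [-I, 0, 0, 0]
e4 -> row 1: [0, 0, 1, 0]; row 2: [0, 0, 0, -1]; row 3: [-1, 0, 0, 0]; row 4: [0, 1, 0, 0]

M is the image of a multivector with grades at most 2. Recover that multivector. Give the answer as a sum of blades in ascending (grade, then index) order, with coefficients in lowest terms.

Method: the blade images are trace-orthogonal — tr(rho(e_A) rho(e_B)^-1) = 4 if A = B and 0 otherwise — and rho(e_A)^-1 = (e_A)^2 * rho(e_A) with (e_A)^2 = +1 or -1, so the coefficient of e_A in the preimage is (e_A)^2 * tr(M rho(e_A))/4.
Nonzero projections over blades of grade <= 2: 1: (1)^2 = +1, tr(M 1) = 28/5, coefficient 7/5; e1: (e1)^2 = +1, tr(M rho(e1)) = -16/3, coefficient -4/3; e3: (e3)^2 = -1, tr(M rho(e3)) = -16/5, coefficient 4/5; e14: (e14)^2 = +1, tr(M rho(e14)) = 8, coefficient 2. Every other blade of grade <= 2 projects to 0.
Answer: 7/5 - 4/3*e1 + 4/5*e3 + 2*e14


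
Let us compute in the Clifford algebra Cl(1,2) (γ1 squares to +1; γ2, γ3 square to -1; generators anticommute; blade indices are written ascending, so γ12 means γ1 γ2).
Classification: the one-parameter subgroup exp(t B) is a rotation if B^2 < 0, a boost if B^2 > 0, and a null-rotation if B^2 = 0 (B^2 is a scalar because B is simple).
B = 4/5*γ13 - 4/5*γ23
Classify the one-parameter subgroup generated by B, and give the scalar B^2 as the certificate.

B^2 term by term: the squares give (4/5)^2*(γ13)^2 + (-4/5)^2*(γ23)^2 = 16/25*(+1) + 16/25*(-1) = 0 (each basis 2-blade squares to minus the product of its generators' squares); cross terms between blades sharing an index anticommute and cancel. So B^2 = 0.
Answer: null-rotation, certificate B^2 = 0. One invariant decides it: the square 0 survives every conjugation, and its sign is exactly the classification.


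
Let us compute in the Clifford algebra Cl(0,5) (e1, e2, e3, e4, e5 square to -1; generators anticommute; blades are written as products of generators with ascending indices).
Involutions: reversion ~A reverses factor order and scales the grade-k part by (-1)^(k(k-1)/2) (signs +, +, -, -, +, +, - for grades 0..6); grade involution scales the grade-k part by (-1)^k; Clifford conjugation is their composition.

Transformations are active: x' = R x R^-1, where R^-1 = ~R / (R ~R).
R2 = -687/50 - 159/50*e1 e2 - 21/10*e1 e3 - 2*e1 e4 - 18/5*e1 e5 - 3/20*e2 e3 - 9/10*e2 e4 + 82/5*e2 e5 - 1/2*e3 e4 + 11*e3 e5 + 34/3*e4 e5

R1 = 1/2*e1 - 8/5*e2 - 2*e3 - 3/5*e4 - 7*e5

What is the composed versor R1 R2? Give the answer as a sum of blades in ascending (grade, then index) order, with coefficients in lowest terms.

Distribute over the terms of R1 (each basis-blade product reordered to ascending indices, repeated generators contracted through their squares):
(1/2*e1) R2 = -687/100*e1 + 159/100*e2 + 21/20*e3 + e4 + 9/5*e5 - 3/40*e1 e2 e3 - 9/20*e1 e2 e4 + 41/5*e1 e2 e5 - 1/4*e1 e3 e4 + 11/2*e1 e3 e5 + 17/3*e1 e4 e5
(-8/5*e2) R2 = 636/125*e1 + 2748/125*e2 - 6/25*e3 - 36/25*e4 + 656/25*e5 - 84/25*e1 e2 e3 - 16/5*e1 e2 e4 - 144/25*e1 e2 e5 + 4/5*e2 e3 e4 - 88/5*e2 e3 e5 - 272/15*e2 e4 e5
(-2*e3) R2 = 21/5*e1 + 3/10*e2 + 687/25*e3 - e4 + 22*e5 + 159/25*e1 e2 e3 - 4*e1 e3 e4 - 36/5*e1 e3 e5 - 9/5*e2 e3 e4 + 164/5*e2 e3 e5 - 68/3*e3 e4 e5
(-3/5*e4) R2 = 6/5*e1 + 27/50*e2 + 3/10*e3 + 2061/250*e4 + 34/5*e5 + 477/250*e1 e2 e4 + 63/50*e1 e3 e4 - 54/25*e1 e4 e5 + 9/100*e2 e3 e4 + 246/25*e2 e4 e5 + 33/5*e3 e4 e5
(-7*e5) R2 = 126/5*e1 - 574/5*e2 - 77*e3 - 238/3*e4 + 4809/50*e5 + 1113/50*e1 e2 e5 + 147/10*e1 e3 e5 + 14*e1 e4 e5 + 21/20*e2 e3 e5 + 63/10*e2 e4 e5 + 7/2*e3 e4 e5
Summing the partial products and collecting blades:
Answer: 14409/500*e1 - 45193/500*e2 - 4841/100*e3 - 54397/750*e4 + 7651/50*e5 + 117/40*e1 e2 e3 - 871/500*e1 e2 e4 + 247/10*e1 e2 e5 - 299/100*e1 e3 e4 + 13*e1 e3 e5 + 1313/75*e1 e4 e5 - 91/100*e2 e3 e4 + 65/4*e2 e3 e5 - 299/150*e2 e4 e5 - 377/30*e3 e4 e5


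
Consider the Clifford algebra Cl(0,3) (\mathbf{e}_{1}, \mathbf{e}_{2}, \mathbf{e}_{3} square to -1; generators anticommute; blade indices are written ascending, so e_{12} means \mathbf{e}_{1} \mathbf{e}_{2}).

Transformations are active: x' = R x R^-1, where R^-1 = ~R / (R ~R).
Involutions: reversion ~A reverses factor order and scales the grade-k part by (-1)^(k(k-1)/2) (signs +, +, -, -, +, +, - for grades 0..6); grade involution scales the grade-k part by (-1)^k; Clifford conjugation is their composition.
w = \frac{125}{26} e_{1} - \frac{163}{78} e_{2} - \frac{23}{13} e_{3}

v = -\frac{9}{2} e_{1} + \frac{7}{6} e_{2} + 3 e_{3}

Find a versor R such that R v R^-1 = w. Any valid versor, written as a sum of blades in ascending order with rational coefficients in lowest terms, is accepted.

Key observation: q(v) = q(w) = -\frac{551}{18} (sandwiches preserve the norm), so R = v + w = \frac{4}{13} e_{1} - \frac{12}{13} e_{2} + \frac{16}{13} e_{3} works whenever it is invertible — the component of v along it is kept and (v - w)/2 reverses, sending v to w.
Answer: \frac{4}{13} e_{1} - \frac{12}{13} e_{2} + \frac{16}{13} e_{3}


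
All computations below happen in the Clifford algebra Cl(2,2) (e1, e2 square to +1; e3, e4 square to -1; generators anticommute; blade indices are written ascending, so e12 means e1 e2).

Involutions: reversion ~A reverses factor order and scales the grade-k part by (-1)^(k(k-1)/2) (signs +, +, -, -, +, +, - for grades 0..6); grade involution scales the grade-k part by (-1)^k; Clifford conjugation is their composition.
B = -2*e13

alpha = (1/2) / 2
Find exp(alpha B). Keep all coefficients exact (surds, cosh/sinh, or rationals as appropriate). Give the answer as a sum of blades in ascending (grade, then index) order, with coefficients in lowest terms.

B^2 = (-2)^2*(e13)^2 = 4*(+1) = 4 (a basis 2-blade squares to minus the product of its generators' squares).
B^2 = 4 — since the square is positive, the closed form is hyperbolic: l = 2, alpha*l = 1/2, so exp(alpha B) = cosh(1/2) + (sinh(1/2)/2)*B = cosh(1/2) + (sinh(1/2)/2)*B.
Answer: cosh(1/2) - sinh(1/2)*e13


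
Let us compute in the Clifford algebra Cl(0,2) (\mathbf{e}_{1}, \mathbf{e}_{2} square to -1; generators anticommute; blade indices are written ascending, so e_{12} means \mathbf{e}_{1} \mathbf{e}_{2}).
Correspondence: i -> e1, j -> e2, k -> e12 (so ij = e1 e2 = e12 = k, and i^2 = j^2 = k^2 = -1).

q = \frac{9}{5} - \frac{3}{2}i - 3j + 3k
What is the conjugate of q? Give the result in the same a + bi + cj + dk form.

In blades: q = \frac{9}{5} - \frac{3}{2} e_{1} - 3 e_{2} + 3 e_{12}.
Conjugation here is Clifford conjugation: the scalar is fixed and the grade-1 and grade-2 blades all flip sign, giving \frac{9}{5} + \frac{3}{2} e_{1} + 3 e_{2} - 3 e_{12}; translating back:
Answer: \frac{9}{5} + \frac{3}{2}i + 3j - 3k


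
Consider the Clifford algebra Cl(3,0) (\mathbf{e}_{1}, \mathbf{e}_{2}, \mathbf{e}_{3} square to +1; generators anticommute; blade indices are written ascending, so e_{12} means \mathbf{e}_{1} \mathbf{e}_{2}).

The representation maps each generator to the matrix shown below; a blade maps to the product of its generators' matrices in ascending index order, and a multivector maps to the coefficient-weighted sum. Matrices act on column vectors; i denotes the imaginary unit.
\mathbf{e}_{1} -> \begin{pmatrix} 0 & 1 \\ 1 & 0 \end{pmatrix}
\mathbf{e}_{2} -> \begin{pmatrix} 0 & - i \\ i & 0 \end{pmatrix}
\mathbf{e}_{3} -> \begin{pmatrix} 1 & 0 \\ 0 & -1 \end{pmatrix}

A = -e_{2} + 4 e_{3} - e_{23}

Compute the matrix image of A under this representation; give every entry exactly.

Bivector images (products of the table entries): rho(e_{23}) = rho(\mathbf{e}_{2})rho(\mathbf{e}_{3}) = \begin{pmatrix} 0 & i \\ i & 0 \end{pmatrix}.
M = (-1)*rho(e_{2}) + (4)*rho(e_{3}) + (-1)*rho(e_{23}), summed entrywise:
Answer: \begin{pmatrix} 4 & 0 \\ - 2 i & -4 \end{pmatrix}


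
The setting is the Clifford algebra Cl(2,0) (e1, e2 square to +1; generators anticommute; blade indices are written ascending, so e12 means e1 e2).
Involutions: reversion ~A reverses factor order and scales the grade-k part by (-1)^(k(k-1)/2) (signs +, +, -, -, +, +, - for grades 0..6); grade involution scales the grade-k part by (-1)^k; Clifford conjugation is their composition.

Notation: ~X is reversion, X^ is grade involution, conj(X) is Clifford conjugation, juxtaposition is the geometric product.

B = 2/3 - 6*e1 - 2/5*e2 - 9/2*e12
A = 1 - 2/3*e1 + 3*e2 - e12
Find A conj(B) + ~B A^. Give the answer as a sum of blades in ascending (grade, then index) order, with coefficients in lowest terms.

first term: 71/30 - 751/90*e1 + 27/5*e2 - 433/30*e12
second term: 71/30 - 1751/90*e1 + 3/5*e2 + 221/10*e12
Answer: 71/15 - 139/5*e1 + 6*e2 + 23/3*e12


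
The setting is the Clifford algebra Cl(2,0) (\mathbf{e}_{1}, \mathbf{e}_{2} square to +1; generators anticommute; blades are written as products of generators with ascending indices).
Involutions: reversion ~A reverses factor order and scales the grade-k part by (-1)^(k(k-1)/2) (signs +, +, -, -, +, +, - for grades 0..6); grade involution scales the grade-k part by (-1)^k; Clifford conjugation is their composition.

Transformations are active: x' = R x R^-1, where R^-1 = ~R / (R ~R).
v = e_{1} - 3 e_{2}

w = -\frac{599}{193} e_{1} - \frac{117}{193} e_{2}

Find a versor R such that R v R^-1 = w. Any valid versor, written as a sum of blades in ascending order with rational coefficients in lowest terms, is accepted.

Equal squares first: v^2 = w^2 = 10. Then v + w = -\frac{406}{193} e_{1} - \frac{696}{193} e_{2} is a versor taking v to w, provided it is invertible.
Answer: -\frac{406}{193} e_{1} - \frac{696}{193} e_{2}


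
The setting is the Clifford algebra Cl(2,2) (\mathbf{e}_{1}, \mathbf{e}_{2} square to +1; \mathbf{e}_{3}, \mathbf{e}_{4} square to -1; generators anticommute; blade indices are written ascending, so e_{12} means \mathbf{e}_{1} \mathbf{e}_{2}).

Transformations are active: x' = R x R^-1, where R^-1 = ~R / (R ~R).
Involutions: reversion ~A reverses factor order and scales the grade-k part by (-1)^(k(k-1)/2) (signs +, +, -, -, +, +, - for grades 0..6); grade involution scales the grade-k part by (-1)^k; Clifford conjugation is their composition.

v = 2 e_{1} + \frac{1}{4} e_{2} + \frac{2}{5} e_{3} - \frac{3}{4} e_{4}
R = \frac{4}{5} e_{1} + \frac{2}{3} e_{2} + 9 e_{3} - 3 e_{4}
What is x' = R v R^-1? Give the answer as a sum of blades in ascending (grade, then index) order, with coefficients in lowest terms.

~R = \frac{4}{5} e_{1} + \frac{2}{3} e_{2} + 9 e_{3} - 3 e_{4}, and R ~R = -\frac{20006}{225}, so R^-1 = ~R / (-\frac{20006}{225}).
R v = -\frac{49}{12} - \frac{17}{15} e_{12} - \frac{442}{25} e_{13} + \frac{27}{5} e_{14} - \frac{119}{60} e_{23} + \frac{1}{4} e_{24} - \frac{111}{20} e_{34}
Answer: -\frac{2753}{1429} e_{1} - \frac{1079}{5716} e_{2} + \frac{12193}{28580} e_{3} + \frac{678}{1429} e_{4}


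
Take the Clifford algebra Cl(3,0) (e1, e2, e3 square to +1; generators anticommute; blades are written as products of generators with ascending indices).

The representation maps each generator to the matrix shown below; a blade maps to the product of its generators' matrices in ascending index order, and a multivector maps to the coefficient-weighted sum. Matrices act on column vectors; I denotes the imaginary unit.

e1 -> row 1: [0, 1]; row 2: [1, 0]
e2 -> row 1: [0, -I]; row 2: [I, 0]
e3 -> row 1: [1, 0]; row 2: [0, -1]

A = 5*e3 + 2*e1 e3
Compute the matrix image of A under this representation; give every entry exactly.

Bivector images (products of the table entries): rho(e1 e3) = rho(e1)rho(e3) = row 1: [0, -1]; row 2: [1, 0].
M = (5)*rho(e3) + (2)*rho(e1 e3), summed entrywise:
Answer: row 1: [5, -2]; row 2: [2, -5]


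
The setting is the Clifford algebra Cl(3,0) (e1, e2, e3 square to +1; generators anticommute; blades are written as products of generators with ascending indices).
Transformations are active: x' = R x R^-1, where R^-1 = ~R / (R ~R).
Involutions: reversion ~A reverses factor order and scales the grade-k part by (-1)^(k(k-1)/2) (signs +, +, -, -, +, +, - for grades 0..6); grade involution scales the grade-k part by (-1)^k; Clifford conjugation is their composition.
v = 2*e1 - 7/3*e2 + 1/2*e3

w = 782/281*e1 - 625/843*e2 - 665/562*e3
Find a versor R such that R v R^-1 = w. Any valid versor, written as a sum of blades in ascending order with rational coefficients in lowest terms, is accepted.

Equal squares first: v^2 = w^2 = 349/36. Then v + w = 1344/281*e1 - 864/281*e2 - 192/281*e3 is a versor taking v to w, provided it is invertible.
Answer: 1344/281*e1 - 864/281*e2 - 192/281*e3


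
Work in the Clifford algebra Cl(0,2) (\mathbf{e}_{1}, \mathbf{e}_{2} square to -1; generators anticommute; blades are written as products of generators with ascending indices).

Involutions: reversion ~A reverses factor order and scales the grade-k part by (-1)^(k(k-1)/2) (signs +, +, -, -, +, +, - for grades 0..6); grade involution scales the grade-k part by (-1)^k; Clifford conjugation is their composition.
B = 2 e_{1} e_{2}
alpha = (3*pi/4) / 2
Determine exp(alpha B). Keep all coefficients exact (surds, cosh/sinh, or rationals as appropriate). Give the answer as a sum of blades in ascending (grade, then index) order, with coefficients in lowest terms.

B^2 = (2)^2*(e_{1} e_{2})^2 = 4*(-1) = -4 (a basis 2-blade squares to minus the product of its generators' squares).
B^2 = -4 — the series telescopes trigonometrically here: l = 2, alpha*l = \frac{3 \pi}{4}, so exp(alpha B) = cos(\frac{3 \pi}{4}) + (sin(\frac{3 \pi}{4})/2)*B = - \frac{\sqrt{2}}{2} + (\frac{\sqrt{2}}{4})*B.
Answer: - \frac{\sqrt{2}}{2} + \frac{\sqrt{2}}{2} e_{1} e_{2}


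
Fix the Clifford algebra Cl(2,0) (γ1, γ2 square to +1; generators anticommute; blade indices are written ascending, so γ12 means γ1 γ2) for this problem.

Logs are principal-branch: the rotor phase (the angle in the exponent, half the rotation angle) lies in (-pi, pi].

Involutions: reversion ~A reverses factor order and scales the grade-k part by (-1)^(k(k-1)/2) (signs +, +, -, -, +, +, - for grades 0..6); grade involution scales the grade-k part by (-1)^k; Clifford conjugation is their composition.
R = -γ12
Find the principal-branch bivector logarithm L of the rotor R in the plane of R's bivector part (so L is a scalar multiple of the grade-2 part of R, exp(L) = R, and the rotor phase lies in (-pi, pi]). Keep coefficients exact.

The scalar part of R is 0, which fixes the principal-branch rotor phase; the unit plane is then the bivector part divided by the sine of that phase, and L is that plane scaled by the phase.
Concretely: cos(phase) = 0 gives phase = ±pi/2, and since phase/sin(phase) is even the sign is immaterial: L = (phase/sin(phase)) * <R>_2 = (pi/2) * <R>_2.
Answer: -pi/2*γ12


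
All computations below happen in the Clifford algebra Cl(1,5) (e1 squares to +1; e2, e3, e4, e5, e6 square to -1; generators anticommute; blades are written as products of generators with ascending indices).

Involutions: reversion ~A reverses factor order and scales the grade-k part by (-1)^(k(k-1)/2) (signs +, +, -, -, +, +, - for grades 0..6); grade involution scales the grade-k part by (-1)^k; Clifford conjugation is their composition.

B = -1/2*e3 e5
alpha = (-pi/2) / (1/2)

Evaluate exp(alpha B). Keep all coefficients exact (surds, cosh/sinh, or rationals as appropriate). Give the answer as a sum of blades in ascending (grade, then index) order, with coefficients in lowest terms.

B^2 = (-1/2)^2*(e3 e5)^2 = 1/4*(-1) = -1/4 (a basis 2-blade squares to minus the product of its generators' squares).
B^2 = -1/4 — the negative square puts this in the circular regime; l = 1/2, alpha*l = -pi/2, so exp(alpha B) = cos(-pi/2) + (sin(-pi/2)/(1/2))*B = 0 + (-2)*B.
Answer: e3 e5


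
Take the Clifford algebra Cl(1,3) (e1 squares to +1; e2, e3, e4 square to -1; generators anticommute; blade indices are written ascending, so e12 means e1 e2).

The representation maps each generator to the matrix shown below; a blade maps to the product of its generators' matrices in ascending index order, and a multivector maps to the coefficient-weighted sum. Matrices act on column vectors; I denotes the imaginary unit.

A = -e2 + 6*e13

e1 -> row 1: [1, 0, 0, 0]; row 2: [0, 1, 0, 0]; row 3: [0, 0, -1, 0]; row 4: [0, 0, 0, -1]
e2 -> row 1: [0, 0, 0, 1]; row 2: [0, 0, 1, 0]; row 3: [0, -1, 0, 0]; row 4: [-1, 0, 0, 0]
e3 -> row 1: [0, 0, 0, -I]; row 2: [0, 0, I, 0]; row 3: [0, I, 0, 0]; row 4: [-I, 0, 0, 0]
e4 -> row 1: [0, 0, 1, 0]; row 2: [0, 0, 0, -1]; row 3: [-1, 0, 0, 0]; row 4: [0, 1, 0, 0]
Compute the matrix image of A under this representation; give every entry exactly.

Bivector images (products of the table entries): rho(e13) = rho(e1)rho(e3) = row 1: [0, 0, 0, -I]; row 2: [0, 0, I, 0]; row 3: [0, -I, 0, 0]; row 4: [I, 0, 0, 0].
M = (-1)*rho(e2) + (6)*rho(e13), summed entrywise:
Answer: row 1: [0, 0, 0, -1 - 6*I]; row 2: [0, 0, -1 + 6*I, 0]; row 3: [0, 1 - 6*I, 0, 0]; row 4: [1 + 6*I, 0, 0, 0]


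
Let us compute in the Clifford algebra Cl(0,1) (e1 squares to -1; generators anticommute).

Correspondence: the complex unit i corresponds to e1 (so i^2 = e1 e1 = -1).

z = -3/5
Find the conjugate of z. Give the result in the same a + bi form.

In blades: z = -3/5.
Conjugation here is Clifford conjugation: the scalar is fixed and the grade-1 and grade-2 blades all flip sign, giving -3/5; translating back:
Answer: -3/5


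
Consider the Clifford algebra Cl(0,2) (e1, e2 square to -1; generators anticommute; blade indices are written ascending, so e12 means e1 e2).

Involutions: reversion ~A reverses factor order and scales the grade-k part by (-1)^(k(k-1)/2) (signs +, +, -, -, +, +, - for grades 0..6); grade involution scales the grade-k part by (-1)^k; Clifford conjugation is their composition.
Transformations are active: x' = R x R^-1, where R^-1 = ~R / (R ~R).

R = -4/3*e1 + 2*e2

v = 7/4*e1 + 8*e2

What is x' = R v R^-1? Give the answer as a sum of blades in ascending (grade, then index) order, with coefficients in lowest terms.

~R = -4/3*e1 + 2*e2, and R ~R = -52/9, so R^-1 = ~R / (-52/9).
R v = -41/3 - 85/6*e12
Answer: -419/52*e1 + 19/13*e2


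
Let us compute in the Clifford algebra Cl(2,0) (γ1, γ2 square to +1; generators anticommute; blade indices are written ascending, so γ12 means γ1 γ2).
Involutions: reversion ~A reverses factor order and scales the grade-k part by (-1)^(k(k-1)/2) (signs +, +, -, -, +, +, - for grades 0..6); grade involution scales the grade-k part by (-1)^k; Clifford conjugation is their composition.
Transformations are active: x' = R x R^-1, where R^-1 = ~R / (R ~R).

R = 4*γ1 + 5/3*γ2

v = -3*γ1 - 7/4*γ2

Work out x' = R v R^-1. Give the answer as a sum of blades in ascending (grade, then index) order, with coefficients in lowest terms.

~R = 4*γ1 + 5/3*γ2, and R ~R = 169/9, so R^-1 = ~R / (169/9).
R v = -179/12 - 2*γ12
Answer: -567/169*γ1 - 607/676*γ2


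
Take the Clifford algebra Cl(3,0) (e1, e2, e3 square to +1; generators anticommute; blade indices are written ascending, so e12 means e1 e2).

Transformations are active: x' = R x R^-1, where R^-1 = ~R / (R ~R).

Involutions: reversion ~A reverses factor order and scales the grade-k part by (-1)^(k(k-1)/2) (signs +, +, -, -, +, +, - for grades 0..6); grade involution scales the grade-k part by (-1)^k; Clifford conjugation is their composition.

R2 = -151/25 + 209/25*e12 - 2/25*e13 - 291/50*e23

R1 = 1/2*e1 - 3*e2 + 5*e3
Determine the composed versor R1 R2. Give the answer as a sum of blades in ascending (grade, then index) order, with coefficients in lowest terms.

Distribute over the terms of R1 (each basis-blade product reordered to ascending indices, repeated generators contracted through their squares):
(1/2*e1) R2 = -151/50*e1 + 209/50*e2 - 1/25*e3 - 291/100*e123
(-3*e2) R2 = 627/25*e1 + 453/25*e2 + 873/50*e3 - 6/25*e123
(5*e3) R2 = 2/5*e1 + 291/10*e2 - 151/5*e3 + 209/5*e123
Summing the partial products and collecting blades:
Answer: 1123/50*e1 + 257/5*e2 - 639/50*e3 + 773/20*e123


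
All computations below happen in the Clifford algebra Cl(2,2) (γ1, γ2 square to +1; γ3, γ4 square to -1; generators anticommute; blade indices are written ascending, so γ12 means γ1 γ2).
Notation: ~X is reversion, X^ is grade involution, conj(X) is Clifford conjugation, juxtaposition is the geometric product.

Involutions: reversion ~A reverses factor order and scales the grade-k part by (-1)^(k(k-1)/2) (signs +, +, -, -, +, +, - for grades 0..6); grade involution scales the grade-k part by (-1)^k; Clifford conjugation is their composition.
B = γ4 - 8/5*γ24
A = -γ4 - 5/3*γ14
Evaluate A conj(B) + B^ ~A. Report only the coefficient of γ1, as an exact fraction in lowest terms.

first term: -1 - 5/3*γ1 - 8/5*γ2 - 8/3*γ12
second term: -1 - 5/3*γ1 - 8/5*γ2 + 8/3*γ12
Answer: -10/3


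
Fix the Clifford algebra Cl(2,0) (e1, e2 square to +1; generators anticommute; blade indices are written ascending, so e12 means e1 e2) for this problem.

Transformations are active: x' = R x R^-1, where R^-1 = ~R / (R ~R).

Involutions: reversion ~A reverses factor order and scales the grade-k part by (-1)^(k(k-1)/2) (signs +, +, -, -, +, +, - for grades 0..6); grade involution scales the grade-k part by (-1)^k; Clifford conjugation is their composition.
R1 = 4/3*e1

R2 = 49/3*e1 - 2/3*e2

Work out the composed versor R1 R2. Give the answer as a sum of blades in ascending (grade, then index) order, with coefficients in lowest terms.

Distribute over the terms of R1 (each basis-blade product reordered to ascending indices, repeated generators contracted through their squares):
(4/3*e1) R2 = 196/9 - 8/9*e12
Answer: 196/9 - 8/9*e12


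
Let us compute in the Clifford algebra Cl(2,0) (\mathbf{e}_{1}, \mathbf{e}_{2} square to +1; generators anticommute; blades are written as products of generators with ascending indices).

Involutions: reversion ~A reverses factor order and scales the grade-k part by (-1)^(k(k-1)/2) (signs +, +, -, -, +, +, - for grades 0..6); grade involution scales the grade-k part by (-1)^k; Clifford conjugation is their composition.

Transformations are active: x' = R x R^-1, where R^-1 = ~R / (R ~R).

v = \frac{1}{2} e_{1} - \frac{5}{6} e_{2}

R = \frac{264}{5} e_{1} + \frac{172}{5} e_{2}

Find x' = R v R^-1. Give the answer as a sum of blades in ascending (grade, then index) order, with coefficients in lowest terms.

~R = \frac{264}{5} e_{1} + \frac{172}{5} e_{2}, and R ~R = \frac{19856}{5}, so R^-1 = ~R / (\frac{19856}{5}).
R v = -\frac{34}{15} - \frac{306}{5} e_{1} e_{2}
Answer: -\frac{409}{730} e_{1} + \frac{1739}{2190} e_{2}


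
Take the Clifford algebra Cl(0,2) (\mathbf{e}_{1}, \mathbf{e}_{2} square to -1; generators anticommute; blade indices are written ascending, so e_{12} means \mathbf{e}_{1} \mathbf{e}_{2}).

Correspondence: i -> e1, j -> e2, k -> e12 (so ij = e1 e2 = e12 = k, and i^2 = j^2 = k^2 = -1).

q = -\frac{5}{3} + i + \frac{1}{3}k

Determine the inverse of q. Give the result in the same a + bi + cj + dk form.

In blades: q = -\frac{5}{3} + e_{1} + \frac{1}{3} e_{12}.
With qbar = -\frac{5}{3} - e_{1} - \frac{1}{3} e_{12} (scalar fixed, mapped units negated), q qbar = \frac{35}{9} (the sum of squared coefficients), so q^-1 = qbar / (\frac{35}{9}) = -\frac{3}{7} - \frac{9}{35} e_{1} - \frac{3}{35} e_{12}; translating back:
Answer: -\frac{3}{7} - \frac{9}{35}i - \frac{3}{35}k


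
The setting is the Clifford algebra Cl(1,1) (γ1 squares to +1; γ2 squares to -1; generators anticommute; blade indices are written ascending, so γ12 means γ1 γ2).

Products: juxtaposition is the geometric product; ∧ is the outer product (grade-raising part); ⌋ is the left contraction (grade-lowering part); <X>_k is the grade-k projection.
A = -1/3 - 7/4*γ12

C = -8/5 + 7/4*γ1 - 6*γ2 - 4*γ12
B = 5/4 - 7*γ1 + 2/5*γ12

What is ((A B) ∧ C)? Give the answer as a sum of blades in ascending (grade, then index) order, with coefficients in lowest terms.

step 1: -67/60 + 7/3*γ1 - 49/4*γ2 - 557/240*γ12
step 2: 134/75 - 91/16*γ1 + 263/10*γ2 + 6247/400*γ12
Answer: 134/75 - 91/16*γ1 + 263/10*γ2 + 6247/400*γ12


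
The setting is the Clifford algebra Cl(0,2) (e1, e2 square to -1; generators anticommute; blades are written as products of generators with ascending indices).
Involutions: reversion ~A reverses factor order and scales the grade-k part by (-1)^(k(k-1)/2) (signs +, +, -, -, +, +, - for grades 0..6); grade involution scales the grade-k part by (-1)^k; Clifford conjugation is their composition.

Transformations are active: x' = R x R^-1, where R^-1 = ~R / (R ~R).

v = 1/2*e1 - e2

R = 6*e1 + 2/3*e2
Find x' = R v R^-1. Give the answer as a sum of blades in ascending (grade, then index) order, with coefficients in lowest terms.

~R = 6*e1 + 2/3*e2, and R ~R = -328/9, so R^-1 = ~R / (-328/9).
R v = -7/3 - 19/3*e1 e2
Answer: 11/41*e1 + 89/82*e2


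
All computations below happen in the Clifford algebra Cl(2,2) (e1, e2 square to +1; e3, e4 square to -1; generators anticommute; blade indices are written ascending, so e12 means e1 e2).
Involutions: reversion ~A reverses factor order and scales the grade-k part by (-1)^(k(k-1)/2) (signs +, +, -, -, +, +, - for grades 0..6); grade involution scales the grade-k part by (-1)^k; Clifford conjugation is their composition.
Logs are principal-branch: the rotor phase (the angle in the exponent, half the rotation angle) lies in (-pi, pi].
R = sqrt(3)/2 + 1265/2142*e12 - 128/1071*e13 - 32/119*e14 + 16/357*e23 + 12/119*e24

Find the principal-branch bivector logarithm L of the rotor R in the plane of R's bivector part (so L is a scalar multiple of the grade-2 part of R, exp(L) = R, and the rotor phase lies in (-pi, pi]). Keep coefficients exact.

The scalar part of R is sqrt(3)/2, so the principal-branch rotor phase is pinned; divide the bivector part by its sine to get the unit plane — L is the phase times that plane.
Concretely: cos(phase) = sqrt(3)/2 gives phase = ±pi/6, and since phase/sin(phase) is even the sign is immaterial: L = (phase/sin(phase)) * <R>_2 = (pi/3) * <R>_2.
Answer: 1265*pi/6426*e12 - 128*pi/3213*e13 - 32*pi/357*e14 + 16*pi/1071*e23 + 4*pi/119*e24


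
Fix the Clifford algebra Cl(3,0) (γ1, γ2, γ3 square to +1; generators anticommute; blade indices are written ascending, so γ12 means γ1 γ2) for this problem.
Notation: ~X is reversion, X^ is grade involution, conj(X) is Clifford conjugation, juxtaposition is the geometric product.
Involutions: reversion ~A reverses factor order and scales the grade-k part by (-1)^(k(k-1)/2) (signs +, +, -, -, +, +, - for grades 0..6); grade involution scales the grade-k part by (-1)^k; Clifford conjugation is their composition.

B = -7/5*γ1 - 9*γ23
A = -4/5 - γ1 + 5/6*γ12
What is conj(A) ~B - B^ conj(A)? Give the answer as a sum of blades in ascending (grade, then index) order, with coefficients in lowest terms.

first term: -7/5 + 28/25*γ1 - 7/6*γ2 - 15/2*γ13 - 36/5*γ23 + 9*γ123
second term: 7/5 - 28/25*γ1 - 7/6*γ2 - 15/2*γ13 + 36/5*γ23 - 9*γ123
Answer: -14/5 + 56/25*γ1 - 72/5*γ23 + 18*γ123


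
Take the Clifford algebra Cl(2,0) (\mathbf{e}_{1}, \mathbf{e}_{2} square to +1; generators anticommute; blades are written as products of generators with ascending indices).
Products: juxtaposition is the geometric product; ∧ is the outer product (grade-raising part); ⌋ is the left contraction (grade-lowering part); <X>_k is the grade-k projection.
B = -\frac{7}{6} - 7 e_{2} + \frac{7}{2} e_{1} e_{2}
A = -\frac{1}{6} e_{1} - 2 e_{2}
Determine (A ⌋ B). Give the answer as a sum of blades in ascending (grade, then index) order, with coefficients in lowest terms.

step 1: 14 + 7 e_{1} - \frac{7}{12} e_{2}
Answer: 14 + 7 e_{1} - \frac{7}{12} e_{2}


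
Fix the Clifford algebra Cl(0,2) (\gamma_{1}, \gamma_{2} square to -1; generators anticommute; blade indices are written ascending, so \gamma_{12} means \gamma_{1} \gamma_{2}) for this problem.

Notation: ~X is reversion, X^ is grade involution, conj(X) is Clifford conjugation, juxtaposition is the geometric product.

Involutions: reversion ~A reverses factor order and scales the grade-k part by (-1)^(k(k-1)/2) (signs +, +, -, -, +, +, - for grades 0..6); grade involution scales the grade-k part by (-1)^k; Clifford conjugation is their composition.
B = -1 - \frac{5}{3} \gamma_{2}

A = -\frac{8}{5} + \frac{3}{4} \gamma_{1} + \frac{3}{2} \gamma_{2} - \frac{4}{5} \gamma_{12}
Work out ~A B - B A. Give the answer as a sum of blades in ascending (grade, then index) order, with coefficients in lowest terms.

first term: \frac{41}{10} + \frac{7}{12} \gamma_{1} + \frac{7}{6} \gamma_{2} - \frac{41}{20} \gamma_{12}
second term: \frac{41}{10} + \frac{7}{12} \gamma_{1} + \frac{7}{6} \gamma_{2} + \frac{41}{20} \gamma_{12}
Answer: -\frac{41}{10} \gamma_{12}


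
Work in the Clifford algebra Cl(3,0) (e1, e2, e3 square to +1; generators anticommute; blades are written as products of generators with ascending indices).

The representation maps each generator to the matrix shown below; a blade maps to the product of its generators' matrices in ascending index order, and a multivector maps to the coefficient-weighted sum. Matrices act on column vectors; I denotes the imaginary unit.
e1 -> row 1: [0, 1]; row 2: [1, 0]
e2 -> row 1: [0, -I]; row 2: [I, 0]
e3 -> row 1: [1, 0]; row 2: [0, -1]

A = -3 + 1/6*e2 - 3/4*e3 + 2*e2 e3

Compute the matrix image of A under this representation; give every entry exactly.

Bivector images (products of the table entries): rho(e2 e3) = rho(e2)rho(e3) = row 1: [0, I]; row 2: [I, 0].
M = (-3)*1 + (1/6)*rho(e2) + (-3/4)*rho(e3) + (2)*rho(e2 e3), summed entrywise (1 is the identity matrix):
Answer: row 1: [-15/4, 11*I/6]; row 2: [13*I/6, -9/4]


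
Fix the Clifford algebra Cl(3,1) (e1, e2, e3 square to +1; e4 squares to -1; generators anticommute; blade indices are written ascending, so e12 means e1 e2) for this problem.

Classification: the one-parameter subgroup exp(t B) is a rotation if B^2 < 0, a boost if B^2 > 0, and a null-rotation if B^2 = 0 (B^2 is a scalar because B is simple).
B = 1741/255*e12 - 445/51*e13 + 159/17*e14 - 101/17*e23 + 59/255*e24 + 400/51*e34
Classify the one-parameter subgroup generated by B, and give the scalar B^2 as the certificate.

B^2 term by term: the squares give (1741/255)^2*(e12)^2 + (-445/51)^2*(e13)^2 + (159/17)^2*(e14)^2 + (-101/17)^2*(e23)^2 + (59/255)^2*(e24)^2 + (400/51)^2*(e34)^2 = 3031081/65025*(-1) + 198025/2601*(-1) + 25281/289*(+1) + 10201/289*(-1) + 3481/65025*(+1) + 160000/2601*(+1) = -9 (each basis 2-blade squares to minus the product of its generators' squares); cross terms between blades sharing an index anticommute and cancel; the commuting (index-disjoint) pairs give grade-4 terms 2*c*c'*(blade product), which cancel blade by blade — e1234: 278560/2601 + 10502/2601 - 32118/289 = 0 — confirming B is simple. So B^2 = -9.
Answer: rotation, certificate B^2 = -9. Why this suffices: the scalar -9 survives any versor conjugation, so its sign alone determines the class however B is presented.


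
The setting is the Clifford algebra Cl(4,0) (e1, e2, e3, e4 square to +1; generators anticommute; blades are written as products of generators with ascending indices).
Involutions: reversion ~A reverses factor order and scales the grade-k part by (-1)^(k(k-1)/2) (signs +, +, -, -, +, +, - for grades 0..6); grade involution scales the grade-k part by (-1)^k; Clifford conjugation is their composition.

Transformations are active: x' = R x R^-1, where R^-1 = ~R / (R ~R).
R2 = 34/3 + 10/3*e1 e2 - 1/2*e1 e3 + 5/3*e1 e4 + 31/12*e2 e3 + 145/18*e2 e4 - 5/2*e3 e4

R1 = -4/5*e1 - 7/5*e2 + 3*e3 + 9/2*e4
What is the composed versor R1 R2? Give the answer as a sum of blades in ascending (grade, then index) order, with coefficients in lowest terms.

Distribute over the terms of R1 (each basis-blade product reordered to ascending indices, repeated generators contracted through their squares):
(-4/5*e1) R2 = -136/15*e1 - 8/3*e2 + 2/5*e3 - 4/3*e4 - 31/15*e1 e2 e3 - 58/9*e1 e2 e4 + 2*e1 e3 e4
(-7/5*e2) R2 = 14/3*e1 - 238/15*e2 - 217/60*e3 - 203/18*e4 - 7/10*e1 e2 e3 + 7/3*e1 e2 e4 + 7/2*e2 e3 e4
(3*e3) R2 = 3/2*e1 - 31/4*e2 + 34*e3 - 15/2*e4 + 10*e1 e2 e3 - 5*e1 e3 e4 - 145/6*e2 e3 e4
(9/2*e4) R2 = -15/2*e1 - 145/4*e2 + 45/4*e3 + 51*e4 + 15*e1 e2 e4 - 9/4*e1 e3 e4 + 93/8*e2 e3 e4
Summing the partial products and collecting blades:
Answer: -52/5*e1 - 938/15*e2 + 1261/30*e3 + 278/9*e4 + 217/30*e1 e2 e3 + 98/9*e1 e2 e4 - 21/4*e1 e3 e4 - 217/24*e2 e3 e4
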